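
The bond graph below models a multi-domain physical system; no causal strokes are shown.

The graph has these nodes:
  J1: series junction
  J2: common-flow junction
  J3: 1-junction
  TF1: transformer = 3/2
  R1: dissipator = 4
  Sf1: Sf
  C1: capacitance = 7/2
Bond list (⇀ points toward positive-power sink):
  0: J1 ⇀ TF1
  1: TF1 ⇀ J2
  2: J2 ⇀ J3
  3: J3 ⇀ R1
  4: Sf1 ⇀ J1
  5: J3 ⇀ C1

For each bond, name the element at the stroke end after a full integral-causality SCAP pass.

β4 |Sf1  (Sf1 (Sf) sets flow on bond)
β0 |J1  (J1: bond 4 brought flow, rest push out)
β1 |TF1  (TF1: transformer flips bond 0)
β2 |J2  (common-f at J2 fixed by 1)
β3 |J3  (common-f at J3 fixed by 2)
β5 |J3  (J3: bond 2 brought flow, rest push out)

β0 stroke at J1
β1 stroke at TF1
β2 stroke at J2
β3 stroke at J3
β4 stroke at Sf1
β5 stroke at J3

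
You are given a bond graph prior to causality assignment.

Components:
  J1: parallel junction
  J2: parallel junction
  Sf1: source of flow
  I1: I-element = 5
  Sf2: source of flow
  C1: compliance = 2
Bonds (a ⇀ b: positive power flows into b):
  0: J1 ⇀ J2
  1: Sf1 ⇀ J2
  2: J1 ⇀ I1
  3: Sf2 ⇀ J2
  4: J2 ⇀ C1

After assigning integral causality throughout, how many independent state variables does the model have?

2  (C1, I1 all integral)

bond 1 →Sf1  (source Sf1 imposes f)
bond 3 →Sf2  (Sf2 fixes flow; stroke at Sf2)
bond 2 →I1  (prefer integral on I1)
bond 0 →J1  (only one effort-in slot at J1)
bond 4 →J2  (closing 0-jn rule on J2)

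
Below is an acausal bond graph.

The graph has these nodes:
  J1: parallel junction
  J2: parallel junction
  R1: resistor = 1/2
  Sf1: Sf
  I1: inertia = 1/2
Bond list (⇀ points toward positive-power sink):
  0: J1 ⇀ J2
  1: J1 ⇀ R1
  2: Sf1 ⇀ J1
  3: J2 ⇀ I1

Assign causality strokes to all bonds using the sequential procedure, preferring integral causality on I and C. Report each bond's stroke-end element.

#0 →J2
#1 →J1
#2 →Sf1
#3 →I1

#2 stroke at Sf1  (source Sf1 imposes f)
#3 stroke at I1  (I1: I, integral causality)
#0 stroke at J2  (only one effort-in slot at J2)
#1 stroke at J1  (J1 needs exactly one e-in)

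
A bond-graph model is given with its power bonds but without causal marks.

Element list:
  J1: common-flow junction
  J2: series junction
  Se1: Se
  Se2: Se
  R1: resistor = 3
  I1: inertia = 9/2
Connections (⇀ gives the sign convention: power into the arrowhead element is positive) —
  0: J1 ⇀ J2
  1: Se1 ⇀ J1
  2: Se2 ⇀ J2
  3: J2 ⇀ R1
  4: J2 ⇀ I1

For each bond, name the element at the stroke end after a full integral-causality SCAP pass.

#1 →J1  (Se1 (Se) sets effort on bond)
#2 →J2  (source Se2 imposes e)
#0 →J2  (only one flow-in slot at J1)
#4 →I1  (I1: I, integral causality)
#3 →J2  (common-f at J2 fixed by 4)

bond 0 stroke at J2
bond 1 stroke at J1
bond 2 stroke at J2
bond 3 stroke at J2
bond 4 stroke at I1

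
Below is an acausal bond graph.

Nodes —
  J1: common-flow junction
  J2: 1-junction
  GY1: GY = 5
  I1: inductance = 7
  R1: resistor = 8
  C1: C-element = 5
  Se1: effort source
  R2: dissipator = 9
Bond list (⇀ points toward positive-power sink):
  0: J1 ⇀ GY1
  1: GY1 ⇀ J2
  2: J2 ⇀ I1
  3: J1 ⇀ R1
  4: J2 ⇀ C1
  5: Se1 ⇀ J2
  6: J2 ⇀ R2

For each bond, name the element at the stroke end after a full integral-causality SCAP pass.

b5 →J2  (Se1: effort source, stroke at far end)
b2 →I1  (I1: I, integral causality)
b1 →J2  (common-f at J2 fixed by 2)
b4 →J2  (1-jn J2 has f-setter on 2)
b6 →J2  (common-f at J2 fixed by 2)
b0 →J1  (GY1 both-in/both-out from 1)
b3 →R1  (only one flow-in slot at J1)

β0 stroke at J1
β1 stroke at J2
β2 stroke at I1
β3 stroke at R1
β4 stroke at J2
β5 stroke at J2
β6 stroke at J2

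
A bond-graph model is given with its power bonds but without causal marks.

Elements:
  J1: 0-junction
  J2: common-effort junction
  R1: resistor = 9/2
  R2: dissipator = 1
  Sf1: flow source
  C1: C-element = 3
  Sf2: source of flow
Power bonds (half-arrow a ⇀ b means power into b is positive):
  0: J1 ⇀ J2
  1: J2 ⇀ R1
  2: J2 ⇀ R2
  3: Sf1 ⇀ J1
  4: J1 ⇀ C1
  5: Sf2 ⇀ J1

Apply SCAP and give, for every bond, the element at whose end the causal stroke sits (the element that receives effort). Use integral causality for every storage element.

b3 stroke→Sf1  (Sf1 (Sf) sets flow on bond)
b5 stroke→Sf2  (Sf2: flow source, stroke at near end)
b4 stroke→J1  (C1 outputs effort q/C1)
b0 stroke→J2  (J1: bond 4 brought effort, rest push out)
b1 stroke→R1  (J2 effort already set via bond 0)
b2 stroke→R2  (0-jn J2 has e-setter on 0)

b0 →J2
b1 →R1
b2 →R2
b3 →Sf1
b4 →J1
b5 →Sf2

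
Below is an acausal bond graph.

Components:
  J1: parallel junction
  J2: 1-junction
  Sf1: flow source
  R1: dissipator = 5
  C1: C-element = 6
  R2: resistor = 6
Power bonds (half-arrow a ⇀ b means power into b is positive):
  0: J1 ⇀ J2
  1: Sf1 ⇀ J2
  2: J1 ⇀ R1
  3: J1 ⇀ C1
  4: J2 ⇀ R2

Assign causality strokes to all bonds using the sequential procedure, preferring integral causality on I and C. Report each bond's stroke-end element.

bond 1 stroke→Sf1  (source Sf1 imposes f)
bond 0 stroke→J2  (1-jn J2 has f-setter on 1)
bond 4 stroke→J2  (common-f at J2 fixed by 1)
bond 3 stroke→J1  (C1 outputs effort q/C1)
bond 2 stroke→R1  (common-e at J1 fixed by 3)

bond 0 stroke→J2
bond 1 stroke→Sf1
bond 2 stroke→R1
bond 3 stroke→J1
bond 4 stroke→J2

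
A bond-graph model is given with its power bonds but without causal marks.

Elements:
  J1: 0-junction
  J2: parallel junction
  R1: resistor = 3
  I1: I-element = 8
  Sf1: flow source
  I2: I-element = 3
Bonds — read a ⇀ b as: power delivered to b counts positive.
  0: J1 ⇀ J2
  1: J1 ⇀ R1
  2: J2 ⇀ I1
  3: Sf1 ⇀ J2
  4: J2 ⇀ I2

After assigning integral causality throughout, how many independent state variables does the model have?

b3 |Sf1  (Sf1: flow source, stroke at near end)
b2 |I1  (I1: I, integral causality)
b4 |I2  (prefer integral on I2)
b0 |J2  (only one effort-in slot at J2)
b1 |J1  (J1 needs exactly one e-in)

2  (I1, I2 all integral)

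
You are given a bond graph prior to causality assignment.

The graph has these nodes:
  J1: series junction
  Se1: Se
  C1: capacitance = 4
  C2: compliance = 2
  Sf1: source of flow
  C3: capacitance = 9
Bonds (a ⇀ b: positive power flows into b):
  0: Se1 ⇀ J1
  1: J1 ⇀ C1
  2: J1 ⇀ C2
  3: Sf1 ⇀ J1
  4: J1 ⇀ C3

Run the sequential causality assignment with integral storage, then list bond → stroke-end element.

bond 0 stroke at J1
bond 1 stroke at J1
bond 2 stroke at J1
bond 3 stroke at Sf1
bond 4 stroke at J1

b0 stroke at J1  (Se1: effort source, stroke at far end)
b3 stroke at Sf1  (Sf1 fixes flow; stroke at Sf1)
b1 stroke at J1  (common-f at J1 fixed by 3)
b2 stroke at J1  (common-f at J1 fixed by 3)
b4 stroke at J1  (J1 flow already set via bond 3)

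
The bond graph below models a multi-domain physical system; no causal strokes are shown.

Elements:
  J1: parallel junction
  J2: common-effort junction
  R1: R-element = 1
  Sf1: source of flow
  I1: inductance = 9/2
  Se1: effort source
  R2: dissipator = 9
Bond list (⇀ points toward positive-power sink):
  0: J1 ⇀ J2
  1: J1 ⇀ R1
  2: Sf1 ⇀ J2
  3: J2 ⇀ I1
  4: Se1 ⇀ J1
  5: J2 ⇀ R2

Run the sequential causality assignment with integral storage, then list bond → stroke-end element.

bond 2 |Sf1  (Sf1 (Sf) sets flow on bond)
bond 4 |J1  (Se1: effort source, stroke at far end)
bond 0 |J2  (J1 effort already set via bond 4)
bond 1 |R1  (J1: bond 4 brought effort, rest push out)
bond 3 |I1  (J2: bond 0 brought effort, rest push out)
bond 5 |R2  (J2: bond 0 brought effort, rest push out)

#0 stroke→J2
#1 stroke→R1
#2 stroke→Sf1
#3 stroke→I1
#4 stroke→J1
#5 stroke→R2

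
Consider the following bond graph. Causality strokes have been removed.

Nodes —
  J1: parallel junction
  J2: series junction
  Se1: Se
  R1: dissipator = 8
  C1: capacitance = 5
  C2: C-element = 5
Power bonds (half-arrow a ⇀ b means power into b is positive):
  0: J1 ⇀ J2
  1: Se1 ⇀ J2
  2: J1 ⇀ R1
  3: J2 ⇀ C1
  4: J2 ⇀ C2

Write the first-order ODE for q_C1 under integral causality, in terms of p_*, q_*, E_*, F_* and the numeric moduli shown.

dq_C1/dt = E_Se1/8 - q_C1/40 - q_C2/40

#1 stroke at J2  (Se1 (Se) sets effort on bond)
#3 stroke at J2  (C1 outputs effort q/C1)
#4 stroke at J2  (C2: C, integral causality)
#0 stroke at J1  (only one flow-in slot at J2)
#2 stroke at R1  (J1: bond 0 brought effort, rest push out)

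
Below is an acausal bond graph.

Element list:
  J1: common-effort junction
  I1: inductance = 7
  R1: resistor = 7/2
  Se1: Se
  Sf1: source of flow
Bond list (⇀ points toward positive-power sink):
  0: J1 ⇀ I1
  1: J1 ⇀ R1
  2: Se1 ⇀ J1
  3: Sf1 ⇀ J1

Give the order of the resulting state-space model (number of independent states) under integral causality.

1  (I1 all integral)

#2 stroke at J1  (source Se1 imposes e)
#3 stroke at Sf1  (source Sf1 imposes f)
#0 stroke at I1  (0-jn J1 has e-setter on 2)
#1 stroke at R1  (common-e at J1 fixed by 2)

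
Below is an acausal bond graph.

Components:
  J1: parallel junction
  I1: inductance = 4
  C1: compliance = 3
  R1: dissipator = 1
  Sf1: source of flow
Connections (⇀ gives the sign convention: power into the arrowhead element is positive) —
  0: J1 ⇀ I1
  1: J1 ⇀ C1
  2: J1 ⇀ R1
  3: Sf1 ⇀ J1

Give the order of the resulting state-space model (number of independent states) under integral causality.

β3 |Sf1  (Sf1 (Sf) sets flow on bond)
β0 |I1  (I1 integral (f out))
β1 |J1  (prefer integral on C1)
β2 |R1  (J1: bond 1 brought effort, rest push out)

2  (C1, I1 all integral)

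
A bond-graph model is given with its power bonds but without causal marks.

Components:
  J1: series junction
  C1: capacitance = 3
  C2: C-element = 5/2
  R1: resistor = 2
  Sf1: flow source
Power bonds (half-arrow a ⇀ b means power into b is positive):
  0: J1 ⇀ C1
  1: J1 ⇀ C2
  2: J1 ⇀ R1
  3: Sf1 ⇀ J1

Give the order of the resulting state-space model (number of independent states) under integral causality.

#3 stroke→Sf1  (Sf1 (Sf) sets flow on bond)
#0 stroke→J1  (common-f at J1 fixed by 3)
#1 stroke→J1  (1-jn J1 has f-setter on 3)
#2 stroke→J1  (common-f at J1 fixed by 3)

2  (C1, C2 all integral)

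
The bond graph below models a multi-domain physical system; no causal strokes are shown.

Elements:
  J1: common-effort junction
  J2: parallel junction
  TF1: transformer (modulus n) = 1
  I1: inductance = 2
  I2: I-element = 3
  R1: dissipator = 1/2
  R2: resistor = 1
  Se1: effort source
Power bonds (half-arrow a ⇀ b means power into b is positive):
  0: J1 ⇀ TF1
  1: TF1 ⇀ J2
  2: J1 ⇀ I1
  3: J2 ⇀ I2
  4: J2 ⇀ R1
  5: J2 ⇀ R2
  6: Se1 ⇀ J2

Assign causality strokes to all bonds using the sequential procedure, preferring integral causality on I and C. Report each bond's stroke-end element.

b6 |J2  (Se1: effort source, stroke at far end)
b1 |TF1  (J2 effort already set via bond 6)
b3 |I2  (common-e at J2 fixed by 6)
b4 |R1  (0-jn J2 has e-setter on 6)
b5 |R2  (J2: bond 6 brought effort, rest push out)
b0 |J1  (TF1 one-in-one-out from 1)
b2 |I1  (common-e at J1 fixed by 0)

b0 stroke at J1
b1 stroke at TF1
b2 stroke at I1
b3 stroke at I2
b4 stroke at R1
b5 stroke at R2
b6 stroke at J2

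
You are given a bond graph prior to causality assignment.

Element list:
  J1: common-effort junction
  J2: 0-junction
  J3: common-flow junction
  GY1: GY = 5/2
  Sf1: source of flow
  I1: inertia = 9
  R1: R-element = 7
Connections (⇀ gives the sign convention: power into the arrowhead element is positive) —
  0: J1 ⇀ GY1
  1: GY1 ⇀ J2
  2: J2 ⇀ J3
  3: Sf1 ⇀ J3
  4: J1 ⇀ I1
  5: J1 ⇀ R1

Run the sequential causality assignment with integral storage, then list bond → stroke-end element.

β0 |J1
β1 |J2
β2 |J3
β3 |Sf1
β4 |I1
β5 |R1

b3 →Sf1  (Sf1: flow source, stroke at near end)
b2 →J3  (J3: bond 3 brought flow, rest push out)
b1 →J2  (only one effort-in slot at J2)
b0 →J1  (GY1: gyrator matches bond 1)
b4 →I1  (0-jn J1 has e-setter on 0)
b5 →R1  (0-jn J1 has e-setter on 0)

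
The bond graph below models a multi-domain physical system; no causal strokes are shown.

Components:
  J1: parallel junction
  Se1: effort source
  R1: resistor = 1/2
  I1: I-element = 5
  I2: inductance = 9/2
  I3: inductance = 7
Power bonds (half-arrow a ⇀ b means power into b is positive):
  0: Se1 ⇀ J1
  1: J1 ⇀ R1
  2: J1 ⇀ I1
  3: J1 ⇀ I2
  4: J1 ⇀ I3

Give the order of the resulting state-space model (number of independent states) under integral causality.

3  (I1, I2, I3 all integral)

b0 →J1  (Se1 fixes effort; stroke away)
b1 →R1  (0-jn J1 has e-setter on 0)
b2 →I1  (common-e at J1 fixed by 0)
b3 →I2  (common-e at J1 fixed by 0)
b4 →I3  (common-e at J1 fixed by 0)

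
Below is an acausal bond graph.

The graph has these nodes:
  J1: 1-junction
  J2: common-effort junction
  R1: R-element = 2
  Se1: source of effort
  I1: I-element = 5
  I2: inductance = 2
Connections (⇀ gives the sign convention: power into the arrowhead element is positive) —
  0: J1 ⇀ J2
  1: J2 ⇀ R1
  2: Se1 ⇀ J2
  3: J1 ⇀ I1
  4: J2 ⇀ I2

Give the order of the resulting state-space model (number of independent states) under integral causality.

2  (I1, I2 all integral)

β2 stroke→J2  (Se1 fixes effort; stroke away)
β0 stroke→J1  (J2: bond 2 brought effort, rest push out)
β1 stroke→R1  (common-e at J2 fixed by 2)
β4 stroke→I2  (J2 effort already set via bond 2)
β3 stroke→I1  (only one flow-in slot at J1)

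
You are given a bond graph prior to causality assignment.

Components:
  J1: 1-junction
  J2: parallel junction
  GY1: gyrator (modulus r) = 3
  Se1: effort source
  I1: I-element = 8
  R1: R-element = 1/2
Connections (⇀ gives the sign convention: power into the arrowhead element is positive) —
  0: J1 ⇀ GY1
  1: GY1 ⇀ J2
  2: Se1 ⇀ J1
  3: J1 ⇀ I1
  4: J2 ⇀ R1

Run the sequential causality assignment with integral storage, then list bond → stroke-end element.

#2 stroke→J1  (source Se1 imposes e)
#3 stroke→I1  (I1 outputs flow p/I1)
#0 stroke→J1  (1-jn J1 has f-setter on 3)
#1 stroke→J2  (GY GY1: same side as bond 0)
#4 stroke→R1  (J2 effort already set via bond 1)

β0 →J1
β1 →J2
β2 →J1
β3 →I1
β4 →R1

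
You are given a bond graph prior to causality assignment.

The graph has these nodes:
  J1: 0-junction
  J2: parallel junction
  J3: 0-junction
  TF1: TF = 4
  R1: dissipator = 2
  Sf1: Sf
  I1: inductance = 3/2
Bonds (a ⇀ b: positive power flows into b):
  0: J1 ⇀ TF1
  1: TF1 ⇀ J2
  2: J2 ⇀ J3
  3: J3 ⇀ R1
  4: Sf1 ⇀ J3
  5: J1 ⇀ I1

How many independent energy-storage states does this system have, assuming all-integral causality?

1  (I1 all integral)

bond 4 stroke→Sf1  (Sf1: flow source, stroke at near end)
bond 5 stroke→I1  (I1 outputs flow p/I1)
bond 0 stroke→J1  (only one effort-in slot at J1)
bond 1 stroke→TF1  (through TF1, causality passes straight; one stroke at TF1)
bond 2 stroke→J2  (J2: last free bond brings effort in)
bond 3 stroke→J3  (J3 needs exactly one e-in)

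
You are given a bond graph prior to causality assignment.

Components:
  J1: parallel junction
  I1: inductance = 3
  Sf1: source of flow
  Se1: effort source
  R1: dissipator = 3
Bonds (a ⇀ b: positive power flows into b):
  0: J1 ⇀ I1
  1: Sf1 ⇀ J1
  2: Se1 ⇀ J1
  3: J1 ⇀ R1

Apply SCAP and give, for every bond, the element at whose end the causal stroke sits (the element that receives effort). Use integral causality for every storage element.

b1 stroke at Sf1  (Sf1 fixes flow; stroke at Sf1)
b2 stroke at J1  (source Se1 imposes e)
b0 stroke at I1  (common-e at J1 fixed by 2)
b3 stroke at R1  (common-e at J1 fixed by 2)

#0 stroke at I1
#1 stroke at Sf1
#2 stroke at J1
#3 stroke at R1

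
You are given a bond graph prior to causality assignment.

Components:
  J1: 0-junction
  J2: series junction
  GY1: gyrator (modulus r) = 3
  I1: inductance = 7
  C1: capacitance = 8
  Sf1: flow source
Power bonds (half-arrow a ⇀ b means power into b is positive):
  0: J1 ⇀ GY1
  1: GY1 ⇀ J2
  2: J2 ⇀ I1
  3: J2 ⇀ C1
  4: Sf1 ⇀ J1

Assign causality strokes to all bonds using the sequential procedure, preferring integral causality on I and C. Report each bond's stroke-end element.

β0 stroke→J1
β1 stroke→J2
β2 stroke→I1
β3 stroke→J2
β4 stroke→Sf1

#4 |Sf1  (Sf1 fixes flow; stroke at Sf1)
#0 |J1  (J1: last free bond brings effort in)
#1 |J2  (GY GY1: same side as bond 0)
#2 |I1  (prefer integral on I1)
#3 |J2  (common-f at J2 fixed by 2)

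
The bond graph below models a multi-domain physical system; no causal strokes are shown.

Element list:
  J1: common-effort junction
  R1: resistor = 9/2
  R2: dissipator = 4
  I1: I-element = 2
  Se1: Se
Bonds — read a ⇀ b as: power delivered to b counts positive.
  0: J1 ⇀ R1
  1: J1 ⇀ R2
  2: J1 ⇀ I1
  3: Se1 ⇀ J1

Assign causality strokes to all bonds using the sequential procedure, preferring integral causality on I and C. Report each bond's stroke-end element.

#3 stroke→J1  (source Se1 imposes e)
#0 stroke→R1  (common-e at J1 fixed by 3)
#1 stroke→R2  (0-jn J1 has e-setter on 3)
#2 stroke→I1  (J1 effort already set via bond 3)

#0 |R1
#1 |R2
#2 |I1
#3 |J1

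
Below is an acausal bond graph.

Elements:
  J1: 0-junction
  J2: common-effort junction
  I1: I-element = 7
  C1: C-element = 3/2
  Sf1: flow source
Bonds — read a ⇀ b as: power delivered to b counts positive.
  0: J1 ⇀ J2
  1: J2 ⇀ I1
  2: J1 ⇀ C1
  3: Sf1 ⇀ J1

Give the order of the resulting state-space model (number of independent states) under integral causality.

2  (C1, I1 all integral)

#3 |Sf1  (Sf1 fixes flow; stroke at Sf1)
#1 |I1  (I1 outputs flow p/I1)
#0 |J2  (only one effort-in slot at J2)
#2 |J1  (only one effort-in slot at J1)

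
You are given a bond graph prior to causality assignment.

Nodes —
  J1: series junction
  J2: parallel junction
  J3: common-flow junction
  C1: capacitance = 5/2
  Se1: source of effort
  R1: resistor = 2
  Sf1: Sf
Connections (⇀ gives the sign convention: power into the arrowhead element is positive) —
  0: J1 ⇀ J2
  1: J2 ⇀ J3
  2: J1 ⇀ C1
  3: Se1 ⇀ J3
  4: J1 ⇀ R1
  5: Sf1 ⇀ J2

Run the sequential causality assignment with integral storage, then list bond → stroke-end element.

β0 →J1
β1 →J2
β2 →J1
β3 →J3
β4 →R1
β5 →Sf1

β3 stroke→J3  (Se1 fixes effort; stroke away)
β5 stroke→Sf1  (Sf1 (Sf) sets flow on bond)
β1 stroke→J2  (J3: last free bond brings flow in)
β0 stroke→J1  (common-e at J2 fixed by 1)
β2 stroke→J1  (prefer integral on C1)
β4 stroke→R1  (only one flow-in slot at J1)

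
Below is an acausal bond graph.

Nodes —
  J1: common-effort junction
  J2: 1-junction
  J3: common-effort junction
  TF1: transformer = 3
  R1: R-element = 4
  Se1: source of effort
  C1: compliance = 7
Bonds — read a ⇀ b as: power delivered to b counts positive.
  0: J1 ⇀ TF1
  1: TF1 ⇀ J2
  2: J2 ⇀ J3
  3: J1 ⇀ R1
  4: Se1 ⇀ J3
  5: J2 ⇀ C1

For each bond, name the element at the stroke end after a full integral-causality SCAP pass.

b0 |J1
b1 |TF1
b2 |J2
b3 |R1
b4 |J3
b5 |J2

β4 stroke→J3  (Se1 (Se) sets effort on bond)
β2 stroke→J2  (J3 effort already set via bond 4)
β5 stroke→J2  (prefer integral on C1)
β1 stroke→TF1  (J2: last free bond brings flow in)
β0 stroke→J1  (TF1 one-in-one-out from 1)
β3 stroke→R1  (J1 effort already set via bond 0)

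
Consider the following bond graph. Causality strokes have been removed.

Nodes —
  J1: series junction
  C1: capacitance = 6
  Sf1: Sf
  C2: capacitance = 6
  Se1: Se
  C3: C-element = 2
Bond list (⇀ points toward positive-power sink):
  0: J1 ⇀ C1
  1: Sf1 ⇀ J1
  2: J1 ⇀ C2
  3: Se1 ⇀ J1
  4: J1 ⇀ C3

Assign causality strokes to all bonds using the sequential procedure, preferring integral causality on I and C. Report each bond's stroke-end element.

β1 stroke→Sf1  (Sf1 (Sf) sets flow on bond)
β3 stroke→J1  (source Se1 imposes e)
β0 stroke→J1  (J1 flow already set via bond 1)
β2 stroke→J1  (J1: bond 1 brought flow, rest push out)
β4 stroke→J1  (J1: bond 1 brought flow, rest push out)

b0 stroke at J1
b1 stroke at Sf1
b2 stroke at J1
b3 stroke at J1
b4 stroke at J1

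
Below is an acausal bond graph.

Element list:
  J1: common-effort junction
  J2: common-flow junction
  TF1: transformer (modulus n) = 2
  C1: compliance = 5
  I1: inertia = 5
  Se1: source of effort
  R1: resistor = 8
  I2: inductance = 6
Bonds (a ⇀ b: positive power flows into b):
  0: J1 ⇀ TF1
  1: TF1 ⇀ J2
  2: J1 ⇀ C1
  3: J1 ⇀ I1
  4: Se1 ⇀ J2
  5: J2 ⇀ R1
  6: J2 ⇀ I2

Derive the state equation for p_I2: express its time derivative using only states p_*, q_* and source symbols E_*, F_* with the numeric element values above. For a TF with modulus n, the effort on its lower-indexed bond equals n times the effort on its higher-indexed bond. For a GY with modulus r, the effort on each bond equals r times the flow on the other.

b4 →J2  (source Se1 imposes e)
b2 →J1  (C1 integral (e out))
b0 →TF1  (common-e at J1 fixed by 2)
b3 →I1  (J1 effort already set via bond 2)
b1 →J2  (TF TF1: opposite of bond 0)
b6 →I2  (I2 integral (f out))
b5 →J2  (J2 flow already set via bond 6)

dp_I2/dt = E_Se1 - 4*p_I2/3 + q_C1/10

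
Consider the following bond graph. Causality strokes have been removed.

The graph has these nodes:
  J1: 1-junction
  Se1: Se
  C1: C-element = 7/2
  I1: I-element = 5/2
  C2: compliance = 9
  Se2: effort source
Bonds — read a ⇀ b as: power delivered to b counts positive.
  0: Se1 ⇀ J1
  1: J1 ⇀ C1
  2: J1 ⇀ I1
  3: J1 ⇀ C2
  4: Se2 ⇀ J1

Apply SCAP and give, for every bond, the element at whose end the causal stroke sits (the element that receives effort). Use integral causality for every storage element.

β0 stroke→J1
β1 stroke→J1
β2 stroke→I1
β3 stroke→J1
β4 stroke→J1

#0 stroke at J1  (Se1 (Se) sets effort on bond)
#4 stroke at J1  (Se2 fixes effort; stroke away)
#1 stroke at J1  (C1 outputs effort q/C1)
#2 stroke at I1  (prefer integral on I1)
#3 stroke at J1  (1-jn J1 has f-setter on 2)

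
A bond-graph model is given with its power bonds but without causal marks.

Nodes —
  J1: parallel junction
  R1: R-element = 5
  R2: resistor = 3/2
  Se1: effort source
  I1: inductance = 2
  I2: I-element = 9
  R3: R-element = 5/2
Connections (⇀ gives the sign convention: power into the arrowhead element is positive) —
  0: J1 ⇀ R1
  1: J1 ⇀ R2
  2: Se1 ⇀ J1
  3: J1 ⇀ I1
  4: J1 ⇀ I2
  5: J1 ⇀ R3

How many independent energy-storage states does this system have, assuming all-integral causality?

bond 2 |J1  (Se1: effort source, stroke at far end)
bond 0 |R1  (0-jn J1 has e-setter on 2)
bond 1 |R2  (0-jn J1 has e-setter on 2)
bond 3 |I1  (J1: bond 2 brought effort, rest push out)
bond 4 |I2  (0-jn J1 has e-setter on 2)
bond 5 |R3  (J1 effort already set via bond 2)

2  (I1, I2 all integral)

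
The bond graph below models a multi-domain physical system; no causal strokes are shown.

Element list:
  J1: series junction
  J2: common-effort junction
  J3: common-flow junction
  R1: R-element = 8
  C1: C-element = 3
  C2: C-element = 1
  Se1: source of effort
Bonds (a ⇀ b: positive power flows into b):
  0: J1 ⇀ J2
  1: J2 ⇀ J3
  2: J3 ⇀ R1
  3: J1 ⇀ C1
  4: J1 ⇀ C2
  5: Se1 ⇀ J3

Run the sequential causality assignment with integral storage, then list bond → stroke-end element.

b5 |J3  (Se1 fixes effort; stroke away)
b3 |J1  (prefer integral on C1)
b4 |J1  (C2: C, integral causality)
b0 |J2  (only one flow-in slot at J1)
b1 |J3  (0-jn J2 has e-setter on 0)
b2 |R1  (J3 needs exactly one f-in)

β0 stroke at J2
β1 stroke at J3
β2 stroke at R1
β3 stroke at J1
β4 stroke at J1
β5 stroke at J3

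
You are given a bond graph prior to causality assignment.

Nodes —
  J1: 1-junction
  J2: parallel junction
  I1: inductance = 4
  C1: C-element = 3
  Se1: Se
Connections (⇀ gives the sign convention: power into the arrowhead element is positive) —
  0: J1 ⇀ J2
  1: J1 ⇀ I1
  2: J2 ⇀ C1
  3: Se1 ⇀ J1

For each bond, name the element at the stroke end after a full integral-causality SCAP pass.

β3 →J1  (Se1 fixes effort; stroke away)
β1 →I1  (I1: I, integral causality)
β0 →J1  (common-f at J1 fixed by 1)
β2 →J2  (J2 needs exactly one e-in)

b0 stroke→J1
b1 stroke→I1
b2 stroke→J2
b3 stroke→J1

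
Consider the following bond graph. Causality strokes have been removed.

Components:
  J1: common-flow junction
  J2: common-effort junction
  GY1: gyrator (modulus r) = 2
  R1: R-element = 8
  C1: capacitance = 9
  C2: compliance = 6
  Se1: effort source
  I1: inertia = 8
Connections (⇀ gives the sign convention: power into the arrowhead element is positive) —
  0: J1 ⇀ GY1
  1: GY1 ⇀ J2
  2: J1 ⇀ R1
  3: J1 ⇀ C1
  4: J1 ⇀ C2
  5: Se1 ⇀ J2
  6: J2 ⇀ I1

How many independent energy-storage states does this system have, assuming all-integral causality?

#5 stroke at J2  (Se1: effort source, stroke at far end)
#1 stroke at GY1  (J2: bond 5 brought effort, rest push out)
#6 stroke at I1  (common-e at J2 fixed by 5)
#0 stroke at GY1  (GY GY1: same side as bond 1)
#2 stroke at J1  (J1 flow already set via bond 0)
#3 stroke at J1  (J1 flow already set via bond 0)
#4 stroke at J1  (1-jn J1 has f-setter on 0)

3  (C1, C2, I1 all integral)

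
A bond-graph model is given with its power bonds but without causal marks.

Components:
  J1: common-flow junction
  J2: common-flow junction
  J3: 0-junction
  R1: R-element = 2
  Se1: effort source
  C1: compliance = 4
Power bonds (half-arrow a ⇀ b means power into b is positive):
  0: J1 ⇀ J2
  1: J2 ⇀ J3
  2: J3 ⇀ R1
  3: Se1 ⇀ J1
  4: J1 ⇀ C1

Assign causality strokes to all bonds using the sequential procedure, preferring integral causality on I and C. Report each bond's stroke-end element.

b0 stroke at J2
b1 stroke at J3
b2 stroke at R1
b3 stroke at J1
b4 stroke at J1

β3 stroke at J1  (source Se1 imposes e)
β4 stroke at J1  (C1 outputs effort q/C1)
β0 stroke at J2  (J1: last free bond brings flow in)
β1 stroke at J3  (J2 needs exactly one f-in)
β2 stroke at R1  (J3: bond 1 brought effort, rest push out)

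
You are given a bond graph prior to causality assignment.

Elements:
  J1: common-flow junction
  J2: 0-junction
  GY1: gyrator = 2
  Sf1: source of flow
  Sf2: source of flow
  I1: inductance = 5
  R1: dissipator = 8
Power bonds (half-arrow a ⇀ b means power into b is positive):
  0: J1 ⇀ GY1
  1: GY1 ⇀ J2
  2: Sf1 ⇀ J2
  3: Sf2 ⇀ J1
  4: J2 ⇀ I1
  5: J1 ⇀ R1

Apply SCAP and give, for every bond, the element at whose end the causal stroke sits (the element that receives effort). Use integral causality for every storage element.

bond 0 |J1
bond 1 |J2
bond 2 |Sf1
bond 3 |Sf2
bond 4 |I1
bond 5 |J1

#2 |Sf1  (Sf1 (Sf) sets flow on bond)
#3 |Sf2  (source Sf2 imposes f)
#0 |J1  (J1 flow already set via bond 3)
#5 |J1  (J1 flow already set via bond 3)
#1 |J2  (through GY1, causality inverts; strokes same side of GY1)
#4 |I1  (common-e at J2 fixed by 1)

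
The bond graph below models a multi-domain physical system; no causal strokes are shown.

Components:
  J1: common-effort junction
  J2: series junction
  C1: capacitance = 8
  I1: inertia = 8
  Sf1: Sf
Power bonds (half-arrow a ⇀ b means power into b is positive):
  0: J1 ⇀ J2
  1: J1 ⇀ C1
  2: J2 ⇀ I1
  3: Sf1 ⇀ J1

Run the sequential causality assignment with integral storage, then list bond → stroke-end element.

b3 stroke→Sf1  (Sf1 fixes flow; stroke at Sf1)
b1 stroke→J1  (C1 integral (e out))
b0 stroke→J2  (J1 effort already set via bond 1)
b2 stroke→I1  (J2 needs exactly one f-in)

bond 0 |J2
bond 1 |J1
bond 2 |I1
bond 3 |Sf1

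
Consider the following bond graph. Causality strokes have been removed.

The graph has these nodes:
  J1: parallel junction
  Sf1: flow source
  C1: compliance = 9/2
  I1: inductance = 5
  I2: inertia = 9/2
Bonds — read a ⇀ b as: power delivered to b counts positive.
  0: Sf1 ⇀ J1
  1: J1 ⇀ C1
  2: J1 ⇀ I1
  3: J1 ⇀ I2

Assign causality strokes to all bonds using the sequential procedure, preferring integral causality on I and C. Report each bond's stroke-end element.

#0 |Sf1  (Sf1: flow source, stroke at near end)
#1 |J1  (C1 integral (e out))
#2 |I1  (J1 effort already set via bond 1)
#3 |I2  (common-e at J1 fixed by 1)

bond 0 stroke at Sf1
bond 1 stroke at J1
bond 2 stroke at I1
bond 3 stroke at I2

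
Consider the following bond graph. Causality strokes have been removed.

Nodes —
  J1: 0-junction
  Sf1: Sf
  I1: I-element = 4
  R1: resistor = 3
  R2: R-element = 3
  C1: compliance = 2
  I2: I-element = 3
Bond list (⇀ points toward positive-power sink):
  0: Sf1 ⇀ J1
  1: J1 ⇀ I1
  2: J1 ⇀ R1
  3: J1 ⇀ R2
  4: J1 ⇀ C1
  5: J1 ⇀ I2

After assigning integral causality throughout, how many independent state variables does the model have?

β0 stroke→Sf1  (Sf1: flow source, stroke at near end)
β1 stroke→I1  (I1 integral (f out))
β4 stroke→J1  (prefer integral on C1)
β2 stroke→R1  (common-e at J1 fixed by 4)
β3 stroke→R2  (J1 effort already set via bond 4)
β5 stroke→I2  (J1 effort already set via bond 4)

3  (C1, I1, I2 all integral)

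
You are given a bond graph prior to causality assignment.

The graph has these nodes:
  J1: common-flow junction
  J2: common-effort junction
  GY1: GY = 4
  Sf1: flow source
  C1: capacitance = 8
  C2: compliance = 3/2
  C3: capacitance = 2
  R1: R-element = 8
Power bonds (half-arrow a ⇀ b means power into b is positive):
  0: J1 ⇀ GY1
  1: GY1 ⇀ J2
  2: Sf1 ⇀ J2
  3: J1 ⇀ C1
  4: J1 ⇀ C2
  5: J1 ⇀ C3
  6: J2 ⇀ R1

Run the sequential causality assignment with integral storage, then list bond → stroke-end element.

β2 →Sf1  (Sf1: flow source, stroke at near end)
β3 →J1  (prefer integral on C1)
β4 →J1  (C2 outputs effort q/C2)
β5 →J1  (C3: C, integral causality)
β0 →GY1  (closing 1-jn rule on J1)
β1 →GY1  (GY1: gyrator matches bond 0)
β6 →J2  (J2: last free bond brings effort in)

β0 stroke→GY1
β1 stroke→GY1
β2 stroke→Sf1
β3 stroke→J1
β4 stroke→J1
β5 stroke→J1
β6 stroke→J2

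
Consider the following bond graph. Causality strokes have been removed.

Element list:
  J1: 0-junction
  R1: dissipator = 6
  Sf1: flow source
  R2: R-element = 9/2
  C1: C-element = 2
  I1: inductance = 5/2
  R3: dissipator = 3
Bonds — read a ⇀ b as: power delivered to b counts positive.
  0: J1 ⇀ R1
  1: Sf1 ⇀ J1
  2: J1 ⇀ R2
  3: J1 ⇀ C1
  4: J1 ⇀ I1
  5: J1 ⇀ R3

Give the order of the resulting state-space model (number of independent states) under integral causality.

2  (C1, I1 all integral)

bond 1 stroke at Sf1  (Sf1: flow source, stroke at near end)
bond 3 stroke at J1  (C1 integral (e out))
bond 0 stroke at R1  (J1: bond 3 brought effort, rest push out)
bond 2 stroke at R2  (common-e at J1 fixed by 3)
bond 4 stroke at I1  (common-e at J1 fixed by 3)
bond 5 stroke at R3  (0-jn J1 has e-setter on 3)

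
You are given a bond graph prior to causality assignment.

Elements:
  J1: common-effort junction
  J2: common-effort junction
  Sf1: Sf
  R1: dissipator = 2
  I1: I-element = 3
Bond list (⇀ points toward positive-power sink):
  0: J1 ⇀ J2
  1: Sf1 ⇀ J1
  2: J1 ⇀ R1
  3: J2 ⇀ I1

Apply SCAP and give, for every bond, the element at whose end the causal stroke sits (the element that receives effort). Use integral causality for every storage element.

#1 stroke→Sf1  (Sf1 (Sf) sets flow on bond)
#3 stroke→I1  (I1 integral (f out))
#0 stroke→J2  (only one effort-in slot at J2)
#2 stroke→J1  (closing 0-jn rule on J1)

bond 0 stroke at J2
bond 1 stroke at Sf1
bond 2 stroke at J1
bond 3 stroke at I1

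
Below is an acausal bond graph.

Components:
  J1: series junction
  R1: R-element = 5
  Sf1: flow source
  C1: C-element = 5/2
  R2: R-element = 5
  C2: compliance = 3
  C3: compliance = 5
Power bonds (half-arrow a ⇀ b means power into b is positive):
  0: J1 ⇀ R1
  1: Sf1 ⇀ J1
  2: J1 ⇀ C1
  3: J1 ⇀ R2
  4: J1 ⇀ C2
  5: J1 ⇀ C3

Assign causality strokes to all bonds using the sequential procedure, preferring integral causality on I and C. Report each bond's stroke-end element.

b1 stroke at Sf1  (Sf1 fixes flow; stroke at Sf1)
b0 stroke at J1  (common-f at J1 fixed by 1)
b2 stroke at J1  (1-jn J1 has f-setter on 1)
b3 stroke at J1  (common-f at J1 fixed by 1)
b4 stroke at J1  (J1 flow already set via bond 1)
b5 stroke at J1  (J1: bond 1 brought flow, rest push out)

b0 |J1
b1 |Sf1
b2 |J1
b3 |J1
b4 |J1
b5 |J1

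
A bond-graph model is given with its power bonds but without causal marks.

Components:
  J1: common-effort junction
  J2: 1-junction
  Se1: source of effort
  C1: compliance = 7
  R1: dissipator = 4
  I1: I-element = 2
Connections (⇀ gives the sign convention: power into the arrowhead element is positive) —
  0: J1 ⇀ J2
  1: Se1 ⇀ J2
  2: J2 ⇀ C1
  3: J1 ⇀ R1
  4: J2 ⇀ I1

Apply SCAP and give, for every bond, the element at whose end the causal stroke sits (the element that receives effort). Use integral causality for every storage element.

b1 |J2  (Se1: effort source, stroke at far end)
b2 |J2  (C1 integral (e out))
b4 |I1  (prefer integral on I1)
b0 |J2  (1-jn J2 has f-setter on 4)
b3 |J1  (J1: last free bond brings effort in)

bond 0 |J2
bond 1 |J2
bond 2 |J2
bond 3 |J1
bond 4 |I1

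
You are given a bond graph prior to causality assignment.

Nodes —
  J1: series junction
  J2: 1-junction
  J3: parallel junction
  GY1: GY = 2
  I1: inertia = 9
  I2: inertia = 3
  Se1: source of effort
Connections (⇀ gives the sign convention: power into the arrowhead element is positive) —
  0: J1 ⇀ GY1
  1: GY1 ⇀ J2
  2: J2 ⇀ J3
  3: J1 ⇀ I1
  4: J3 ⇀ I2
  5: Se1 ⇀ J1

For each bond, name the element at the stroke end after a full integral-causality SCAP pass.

β0 |J1
β1 |J2
β2 |J3
β3 |I1
β4 |I2
β5 |J1

#5 |J1  (Se1: effort source, stroke at far end)
#3 |I1  (I1: I, integral causality)
#0 |J1  (J1 flow already set via bond 3)
#1 |J2  (through GY1, causality inverts; strokes same side of GY1)
#2 |J3  (only one flow-in slot at J2)
#4 |I2  (0-jn J3 has e-setter on 2)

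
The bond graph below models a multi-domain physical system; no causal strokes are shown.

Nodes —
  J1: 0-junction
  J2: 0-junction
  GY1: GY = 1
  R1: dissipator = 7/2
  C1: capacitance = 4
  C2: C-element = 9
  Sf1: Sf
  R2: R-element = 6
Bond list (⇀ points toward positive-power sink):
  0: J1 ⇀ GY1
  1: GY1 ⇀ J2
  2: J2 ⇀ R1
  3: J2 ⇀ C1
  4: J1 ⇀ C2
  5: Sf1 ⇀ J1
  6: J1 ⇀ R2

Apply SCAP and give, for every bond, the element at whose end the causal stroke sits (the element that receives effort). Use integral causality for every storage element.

b0 stroke→GY1
b1 stroke→GY1
b2 stroke→R1
b3 stroke→J2
b4 stroke→J1
b5 stroke→Sf1
b6 stroke→R2

bond 5 →Sf1  (source Sf1 imposes f)
bond 3 →J2  (prefer integral on C1)
bond 1 →GY1  (0-jn J2 has e-setter on 3)
bond 2 →R1  (common-e at J2 fixed by 3)
bond 0 →GY1  (through GY1, causality inverts; strokes same side of GY1)
bond 4 →J1  (prefer integral on C2)
bond 6 →R2  (J1 effort already set via bond 4)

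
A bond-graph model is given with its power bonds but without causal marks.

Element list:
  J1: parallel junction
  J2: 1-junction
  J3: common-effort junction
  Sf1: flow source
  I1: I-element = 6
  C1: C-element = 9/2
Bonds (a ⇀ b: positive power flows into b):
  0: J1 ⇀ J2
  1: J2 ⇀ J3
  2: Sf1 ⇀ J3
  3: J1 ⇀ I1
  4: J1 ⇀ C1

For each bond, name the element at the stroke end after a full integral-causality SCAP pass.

β0 stroke→J2
β1 stroke→J3
β2 stroke→Sf1
β3 stroke→I1
β4 stroke→J1

bond 2 stroke→Sf1  (Sf1 fixes flow; stroke at Sf1)
bond 1 stroke→J3  (only one effort-in slot at J3)
bond 0 stroke→J2  (J2 flow already set via bond 1)
bond 3 stroke→I1  (prefer integral on I1)
bond 4 stroke→J1  (closing 0-jn rule on J1)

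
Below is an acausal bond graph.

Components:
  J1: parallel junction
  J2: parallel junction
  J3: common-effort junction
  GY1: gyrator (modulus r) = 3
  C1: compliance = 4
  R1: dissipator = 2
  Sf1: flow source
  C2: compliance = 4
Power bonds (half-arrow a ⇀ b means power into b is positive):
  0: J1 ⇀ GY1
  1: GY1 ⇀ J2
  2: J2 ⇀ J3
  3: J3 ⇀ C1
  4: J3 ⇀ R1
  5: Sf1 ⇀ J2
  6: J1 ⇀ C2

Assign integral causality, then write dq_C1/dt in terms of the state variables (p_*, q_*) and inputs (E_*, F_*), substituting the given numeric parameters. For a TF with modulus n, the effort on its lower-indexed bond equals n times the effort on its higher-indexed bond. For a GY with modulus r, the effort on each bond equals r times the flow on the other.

#5 stroke→Sf1  (Sf1 fixes flow; stroke at Sf1)
#3 stroke→J3  (C1 outputs effort q/C1)
#2 stroke→J2  (common-e at J3 fixed by 3)
#4 stroke→R1  (common-e at J3 fixed by 3)
#1 stroke→GY1  (0-jn J2 has e-setter on 2)
#0 stroke→GY1  (GY1: gyrator matches bond 1)
#6 stroke→J1  (J1: last free bond brings effort in)

dq_C1/dt = F_Sf1 - q_C1/8 + q_C2/12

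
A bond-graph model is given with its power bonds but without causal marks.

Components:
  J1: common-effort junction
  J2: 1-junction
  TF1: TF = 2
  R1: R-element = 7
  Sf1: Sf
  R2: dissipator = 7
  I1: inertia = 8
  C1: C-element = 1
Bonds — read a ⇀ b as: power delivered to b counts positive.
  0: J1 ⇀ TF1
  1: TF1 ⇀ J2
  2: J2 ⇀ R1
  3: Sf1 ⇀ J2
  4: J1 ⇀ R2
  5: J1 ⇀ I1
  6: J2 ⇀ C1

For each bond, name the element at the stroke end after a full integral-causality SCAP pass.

bond 3 |Sf1  (Sf1: flow source, stroke at near end)
bond 1 |J2  (J2: bond 3 brought flow, rest push out)
bond 2 |J2  (common-f at J2 fixed by 3)
bond 6 |J2  (J2 flow already set via bond 3)
bond 0 |TF1  (TF TF1: opposite of bond 1)
bond 5 |I1  (I1 integral (f out))
bond 4 |J1  (closing 0-jn rule on J1)

bond 0 stroke at TF1
bond 1 stroke at J2
bond 2 stroke at J2
bond 3 stroke at Sf1
bond 4 stroke at J1
bond 5 stroke at I1
bond 6 stroke at J2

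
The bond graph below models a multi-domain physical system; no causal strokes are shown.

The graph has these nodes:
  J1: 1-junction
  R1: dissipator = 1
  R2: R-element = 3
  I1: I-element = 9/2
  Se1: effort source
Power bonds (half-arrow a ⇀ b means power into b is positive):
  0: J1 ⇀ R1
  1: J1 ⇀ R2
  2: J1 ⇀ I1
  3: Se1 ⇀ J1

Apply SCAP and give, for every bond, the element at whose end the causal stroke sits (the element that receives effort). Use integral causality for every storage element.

#3 stroke→J1  (Se1: effort source, stroke at far end)
#2 stroke→I1  (I1 outputs flow p/I1)
#0 stroke→J1  (J1: bond 2 brought flow, rest push out)
#1 stroke→J1  (common-f at J1 fixed by 2)

β0 stroke→J1
β1 stroke→J1
β2 stroke→I1
β3 stroke→J1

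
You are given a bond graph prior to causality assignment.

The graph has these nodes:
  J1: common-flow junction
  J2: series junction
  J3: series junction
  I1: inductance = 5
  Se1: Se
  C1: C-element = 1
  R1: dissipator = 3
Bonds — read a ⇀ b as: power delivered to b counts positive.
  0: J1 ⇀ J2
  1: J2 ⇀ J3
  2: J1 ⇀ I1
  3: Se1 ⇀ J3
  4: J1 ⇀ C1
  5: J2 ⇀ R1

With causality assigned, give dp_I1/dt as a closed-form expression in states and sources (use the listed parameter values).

β3 →J3  (Se1 (Se) sets effort on bond)
β1 →J2  (J3: last free bond brings flow in)
β2 →I1  (I1 outputs flow p/I1)
β0 →J1  (J1: bond 2 brought flow, rest push out)
β4 →J1  (J1: bond 2 brought flow, rest push out)
β5 →J2  (1-jn J2 has f-setter on 0)

dp_I1/dt = E_Se1 - 3*p_I1/5 - q_C1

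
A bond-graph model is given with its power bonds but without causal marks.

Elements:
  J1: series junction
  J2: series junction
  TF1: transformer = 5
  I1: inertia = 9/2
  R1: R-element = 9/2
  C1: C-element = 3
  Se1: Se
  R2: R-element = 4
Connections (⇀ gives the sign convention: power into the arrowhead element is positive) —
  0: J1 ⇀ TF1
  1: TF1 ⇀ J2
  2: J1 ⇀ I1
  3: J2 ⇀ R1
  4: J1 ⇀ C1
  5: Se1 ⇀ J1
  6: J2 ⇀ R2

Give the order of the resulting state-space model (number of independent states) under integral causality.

2  (C1, I1 all integral)

bond 5 stroke→J1  (Se1 fixes effort; stroke away)
bond 2 stroke→I1  (I1: I, integral causality)
bond 0 stroke→J1  (J1 flow already set via bond 2)
bond 4 stroke→J1  (J1: bond 2 brought flow, rest push out)
bond 1 stroke→TF1  (TF TF1: opposite of bond 0)
bond 3 stroke→J2  (common-f at J2 fixed by 1)
bond 6 stroke→J2  (J2 flow already set via bond 1)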